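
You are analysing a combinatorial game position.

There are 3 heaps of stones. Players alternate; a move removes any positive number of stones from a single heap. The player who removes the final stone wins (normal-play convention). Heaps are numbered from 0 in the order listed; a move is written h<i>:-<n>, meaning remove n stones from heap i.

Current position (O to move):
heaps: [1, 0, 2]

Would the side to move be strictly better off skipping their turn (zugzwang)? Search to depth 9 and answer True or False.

ply 1, O at (1,0,2) | h0:-1=-1→(0,0,2); h2:-1=+1→(1,0,1)*; h2:-2=-1→(1,0,0)
ply 2, X at (1,0,1) | h0:-1=-1→(0,0,1)*; h2:-1=-1→(1,0,0)
ply 3, O at (0,0,1) | h2:-1=+1→(0,0,0)*
ply 4: (0,0,0) is terminal -1 (X); from (1,0,2) depth 9
pass branch (X moves first from the same position):
  | ply 1, X at (1,0,2) | h0:-1=-1→(0,0,2); h2:-1=+1→(1,0,1)*; h2:-2=-1→(1,0,0)
  | ply 2, O at (1,0,1) | h0:-1=-1→(0,0,1)*; h2:-1=-1→(1,0,0)
  | ply 3, X at (0,0,1) | h2:-1=+1→(0,0,0)*
  | ply 4: (0,0,0) is terminal -1 (O); from (1,0,2) depth 9
O moving scores +1; O passing scores -1

zugzwang((1,0,2), O) = False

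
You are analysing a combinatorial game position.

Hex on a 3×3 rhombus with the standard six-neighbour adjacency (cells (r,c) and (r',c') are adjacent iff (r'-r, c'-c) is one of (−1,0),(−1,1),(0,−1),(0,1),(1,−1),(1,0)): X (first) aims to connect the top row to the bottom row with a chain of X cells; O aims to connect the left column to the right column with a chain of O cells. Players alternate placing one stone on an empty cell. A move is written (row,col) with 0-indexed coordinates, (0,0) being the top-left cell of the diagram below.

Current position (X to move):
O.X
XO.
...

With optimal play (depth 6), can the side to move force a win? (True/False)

X winning at [O.X/XO./...]: True

p1 X@[O.X/XO./...]: (0,1)[OXX/XO./...]+1* (1,2)[O.X/XOX/...]+1 (2,0)[O.X/XO./X..]+1 (2,1)[O.X/XO./.X.]-1 (2,2)[O.X/XO./..X]-1
p2 O@[OXX/XO./...]: (1,2)[OXX/XOO/...]-1* (2,0)[OXX/XO./O..]-1 (2,1)[OXX/XO./.O.]-1 (2,2)[OXX/XO./..O]-1
p3 X@[OXX/XOO/...]: (2,0)[OXX/XOO/X..]+1* (2,1)[OXX/XOO/.X.]-1 (2,2)[OXX/XOO/..X]-1
p4 O@[OXX/XOO/X..] terminal -1; root [O.X/XO./...] d6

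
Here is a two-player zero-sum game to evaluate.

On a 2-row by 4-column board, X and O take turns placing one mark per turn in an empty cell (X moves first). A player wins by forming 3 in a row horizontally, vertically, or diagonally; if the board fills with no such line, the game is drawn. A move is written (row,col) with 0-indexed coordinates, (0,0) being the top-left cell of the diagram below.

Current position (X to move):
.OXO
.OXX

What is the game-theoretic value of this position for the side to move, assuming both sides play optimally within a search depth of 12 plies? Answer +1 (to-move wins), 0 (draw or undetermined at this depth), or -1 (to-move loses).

ply 1, X at .OXO/.OXX | (0,0)=+0→XOXO/.OXX*; (1,0)=+0→.OXO/XOXX
ply 2, O at XOXO/.OXX | (1,0)=+0→XOXO/OOXX*
ply 3: XOXO/OOXX is terminal +0 (X); from .OXO/.OXX depth 12

value(.OXO/.OXX, X) = 0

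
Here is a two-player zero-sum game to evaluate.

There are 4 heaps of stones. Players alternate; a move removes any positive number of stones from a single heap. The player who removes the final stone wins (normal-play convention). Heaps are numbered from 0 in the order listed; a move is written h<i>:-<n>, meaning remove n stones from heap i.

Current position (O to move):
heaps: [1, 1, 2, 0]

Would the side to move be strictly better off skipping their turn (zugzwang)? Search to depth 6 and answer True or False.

ply 1, O at (1,1,2,0) | h0:-1=-1→(0,1,2,0); h1:-1=-1→(1,0,2,0); h2:-1=-1→(1,1,1,0); h2:-2=+1→(1,1,0,0)*
ply 2, X at (1,1,0,0) | h0:-1=-1→(0,1,0,0)*; h1:-1=-1→(1,0,0,0)
ply 3, O at (0,1,0,0) | h1:-1=+1→(0,0,0,0)*
ply 4: (0,0,0,0) is terminal -1 (X); from (1,1,2,0) depth 6
if O skipped the turn, X would face:
~ ply 1, X at (1,1,2,0) | h0:-1=-1→(0,1,2,0); h1:-1=-1→(1,0,2,0); h2:-1=-1→(1,1,1,0); h2:-2=+1→(1,1,0,0)*
~ ply 2, O at (1,1,0,0) | h0:-1=-1→(0,1,0,0)*; h1:-1=-1→(1,0,0,0)
~ ply 3, X at (0,1,0,0) | h1:-1=+1→(0,0,0,0)*
~ ply 4: (0,0,0,0) is terminal -1 (O); from (1,1,2,0) depth 6
compare (O): move=+1 vs pass=-1

zugzwang((1,1,2,0), O) = False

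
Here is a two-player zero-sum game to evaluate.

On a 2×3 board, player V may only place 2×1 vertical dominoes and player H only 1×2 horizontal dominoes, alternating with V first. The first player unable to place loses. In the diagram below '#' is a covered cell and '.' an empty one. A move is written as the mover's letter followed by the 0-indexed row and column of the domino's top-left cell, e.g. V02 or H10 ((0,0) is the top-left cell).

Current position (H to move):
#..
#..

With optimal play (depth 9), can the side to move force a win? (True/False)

H winning at [#../#..]: True

ply 1, H at #../#.. | H01=+1→###/#..*; H11=+1→#../###
ply 2: ###/#.. is terminal -1 (V); from #../#.. depth 9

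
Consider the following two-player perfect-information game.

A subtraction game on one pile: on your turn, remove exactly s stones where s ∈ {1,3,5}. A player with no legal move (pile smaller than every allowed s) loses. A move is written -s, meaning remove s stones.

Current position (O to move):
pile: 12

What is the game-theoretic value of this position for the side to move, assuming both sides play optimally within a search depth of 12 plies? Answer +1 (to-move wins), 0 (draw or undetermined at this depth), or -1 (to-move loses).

p1 O@[12]: -1[11]-1* -3[9]-1 -5[7]-1
p2 X@[11]: -1[10]+1* -3[8]+1 -5[6]+1
p3 O@[10]: -1[9]-1* -3[7]-1 -5[5]-1
p4 X@[9]: -1[8]+1* -3[6]+1 -5[4]+1
p5 O@[8]: -1[7]-1* -3[5]-1 -5[3]-1
p6 X@[7]: -1[6]+1* -3[4]+1 -5[2]+1
p7 O@[6]: -1[5]-1* -3[3]-1 -5[1]-1
p8 X@[5]: -1[4]+1* -3[2]+1 -5[0]+1
p9 O@[4]: -1[3]-1* -3[1]-1
p10 X@[3]: -1[2]+1* -3[0]+1
p11 O@[2]: -1[1]-1*
p12 X@[1]: -1[0]+1*
p13 O@[0] terminal -1; root [12] d12

value(12, O) = -1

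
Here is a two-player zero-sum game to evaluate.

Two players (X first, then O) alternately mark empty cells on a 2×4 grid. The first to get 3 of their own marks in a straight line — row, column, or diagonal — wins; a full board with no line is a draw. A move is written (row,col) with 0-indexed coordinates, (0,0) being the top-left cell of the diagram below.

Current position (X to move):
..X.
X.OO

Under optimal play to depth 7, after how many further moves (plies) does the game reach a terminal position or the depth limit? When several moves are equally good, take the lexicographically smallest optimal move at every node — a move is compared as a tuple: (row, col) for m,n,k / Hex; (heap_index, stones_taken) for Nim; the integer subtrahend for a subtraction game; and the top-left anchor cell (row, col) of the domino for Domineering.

PV length from [..X./X.OO]: 4 plies

p1 X@[..X./X.OO]: (0,0)[X.X./X.OO]-1 (0,1)[.XX./X.OO]-1 (0,3)[..XX/X.OO]-1 (1,1)[..X./XXOO]+0*
p2 O@[..X./XXOO]: (0,0)[O.X./XXOO]+0* (0,1)[.OX./XXOO]+0 (0,3)[..XO/XXOO]+0
p3 X@[O.X./XXOO]: (0,1)[OXX./XXOO]+0* (0,3)[O.XX/XXOO]+0
p4 O@[OXX./XXOO]: (0,3)[OXXO/XXOO]+0*
p5 X@[OXXO/XXOO] terminal +0; root [..X./X.OO] d7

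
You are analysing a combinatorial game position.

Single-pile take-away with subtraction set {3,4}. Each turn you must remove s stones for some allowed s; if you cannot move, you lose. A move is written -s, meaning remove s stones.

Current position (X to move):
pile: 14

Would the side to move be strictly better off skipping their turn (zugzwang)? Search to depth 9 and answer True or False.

zugzwang(14, X) = True

p1 X@[14]: -3[11]-1* -4[10]-1
p2 O@[11]: -3[8]+1* -4[7]+1
p3 X@[8]: -3[5]-1* -4[4]-1
p4 O@[5]: -3[2]+1* -4[1]+1
p5 X@[2] terminal -1; root [14] d9
suppose X passes — search the same position with O to move:
pass> p1 O@[14]: -3[11]-1* -4[10]-1
pass> p2 X@[11]: -3[8]+1* -4[7]+1
pass> p3 O@[8]: -3[5]-1* -4[4]-1
pass> p4 X@[5]: -3[2]+1* -4[1]+1
pass> p5 O@[2] terminal -1; root [14] d9
for X: play -1, pass +1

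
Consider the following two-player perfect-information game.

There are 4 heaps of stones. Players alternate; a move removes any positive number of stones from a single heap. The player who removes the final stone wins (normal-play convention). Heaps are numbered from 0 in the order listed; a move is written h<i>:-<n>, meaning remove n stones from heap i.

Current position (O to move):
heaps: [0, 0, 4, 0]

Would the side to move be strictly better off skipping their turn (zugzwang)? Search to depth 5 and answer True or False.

p1 O@[(0,0,4,0)]: h2:-1[(0,0,3,0)]-1 h2:-2[(0,0,2,0)]-1 h2:-3[(0,0,1,0)]-1 h2:-4[(0,0,0,0)]+1*
p2 X@[(0,0,0,0)] terminal -1; root [(0,0,4,0)] d5
suppose O passes — search the same position with X to move:
pass> p1 X@[(0,0,4,0)]: h2:-1[(0,0,3,0)]-1 h2:-2[(0,0,2,0)]-1 h2:-3[(0,0,1,0)]-1 h2:-4[(0,0,0,0)]+1*
pass> p2 O@[(0,0,0,0)] terminal -1; root [(0,0,4,0)] d5
for O: play +1, pass -1

zugzwang((0,0,4,0), O) = False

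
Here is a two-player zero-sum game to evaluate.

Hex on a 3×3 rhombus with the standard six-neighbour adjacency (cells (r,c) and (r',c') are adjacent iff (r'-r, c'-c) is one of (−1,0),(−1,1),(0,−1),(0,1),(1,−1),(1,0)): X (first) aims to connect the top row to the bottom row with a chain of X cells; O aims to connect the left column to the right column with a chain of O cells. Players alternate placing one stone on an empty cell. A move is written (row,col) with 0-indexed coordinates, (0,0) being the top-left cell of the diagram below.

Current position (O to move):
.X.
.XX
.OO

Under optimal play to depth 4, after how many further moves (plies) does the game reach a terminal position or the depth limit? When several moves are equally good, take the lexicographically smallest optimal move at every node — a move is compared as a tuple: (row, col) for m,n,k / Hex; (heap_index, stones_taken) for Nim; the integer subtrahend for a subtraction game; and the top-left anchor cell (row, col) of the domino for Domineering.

p1 O@[.X./.XX/.OO]: (0,0)[OX./.XX/.OO]-1 (0,2)[.XO/.XX/.OO]-1 (1,0)[.X./OXX/.OO]-1 (2,0)[.X./.XX/OOO]+1*
p2 X@[.X./.XX/OOO] terminal -1; root [.X./.XX/.OO] d4

PV length from [.X./.XX/.OO]: 1 ply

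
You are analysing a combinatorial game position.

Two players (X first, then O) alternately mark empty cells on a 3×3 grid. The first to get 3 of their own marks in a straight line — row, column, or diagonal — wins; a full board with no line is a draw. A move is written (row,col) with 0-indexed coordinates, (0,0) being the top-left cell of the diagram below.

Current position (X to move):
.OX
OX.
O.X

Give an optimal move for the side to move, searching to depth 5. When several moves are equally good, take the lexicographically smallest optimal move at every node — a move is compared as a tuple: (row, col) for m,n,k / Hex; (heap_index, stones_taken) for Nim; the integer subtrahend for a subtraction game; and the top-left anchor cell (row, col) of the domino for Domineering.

[.OX/OX./O.X] X move#1: (0,0):+1/XOX/OX./O.X*, (1,2):+1/.OX/OXX/O.X, (2,1):-1/.OX/OX./OXX
[XOX/OX./O.X] end (terminal -1, O#2); searched .OX/OX./O.X to 5

X's best at [.OX/OX./O.X]: (0,0)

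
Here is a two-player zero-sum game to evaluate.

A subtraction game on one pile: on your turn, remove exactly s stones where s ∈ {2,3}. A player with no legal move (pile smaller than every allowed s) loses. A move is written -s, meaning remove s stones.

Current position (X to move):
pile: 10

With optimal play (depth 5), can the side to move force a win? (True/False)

p1 X@[10]: -2[8]-1* -3[7]-1
p2 O@[8]: -2[6]+1* -3[5]+1
p3 X@[6]: -2[4]-1* -3[3]-1
p4 O@[4]: -2[2]-1 -3[1]+1*
p5 X@[1] terminal -1; root [10] d5

X winning at [10]: False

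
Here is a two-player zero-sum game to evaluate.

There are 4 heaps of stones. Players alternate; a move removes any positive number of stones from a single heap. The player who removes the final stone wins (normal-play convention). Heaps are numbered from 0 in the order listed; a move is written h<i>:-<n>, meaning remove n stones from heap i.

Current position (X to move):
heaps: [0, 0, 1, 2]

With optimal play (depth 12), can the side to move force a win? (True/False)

X winning at [(0,0,1,2)]: True

[(0,0,1,2)] X move#1: h2:-1:-1/(0,0,0,2), h3:-1:+1/(0,0,1,1)*, h3:-2:-1/(0,0,1,0)
[(0,0,1,1)] O move#2: h2:-1:-1/(0,0,0,1)*, h3:-1:-1/(0,0,1,0)
[(0,0,0,1)] X move#3: h3:-1:+1/(0,0,0,0)*
[(0,0,0,0)] end (terminal -1, O#4); searched (0,0,1,2) to 12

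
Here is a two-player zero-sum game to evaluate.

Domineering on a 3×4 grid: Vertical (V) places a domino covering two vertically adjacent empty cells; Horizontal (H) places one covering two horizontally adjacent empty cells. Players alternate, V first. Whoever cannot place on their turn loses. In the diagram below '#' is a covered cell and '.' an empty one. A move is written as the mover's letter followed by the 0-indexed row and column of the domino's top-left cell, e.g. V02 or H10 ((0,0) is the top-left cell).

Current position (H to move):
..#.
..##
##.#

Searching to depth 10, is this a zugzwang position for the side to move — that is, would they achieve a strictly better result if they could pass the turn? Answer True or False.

ply 1, H at ..#./..##/##.# | H00=+1→###./..##/##.#*; H10=+1→..#./####/##.#
ply 2: ###./..##/##.# is terminal -1 (V); from ..#./..##/##.# depth 10
if H skipped the turn, V would face:
~ ply 1, V at ..#./..##/##.# | V00=+1→#.#./#.##/##.#*; V01=+1→.##./.###/##.#
~ ply 2: #.#./#.##/##.# is terminal -1 (H); from ..#./..##/##.# depth 10
compare (H): move=+1 vs pass=-1

zugzwang(..#./..##/##.#, H) = False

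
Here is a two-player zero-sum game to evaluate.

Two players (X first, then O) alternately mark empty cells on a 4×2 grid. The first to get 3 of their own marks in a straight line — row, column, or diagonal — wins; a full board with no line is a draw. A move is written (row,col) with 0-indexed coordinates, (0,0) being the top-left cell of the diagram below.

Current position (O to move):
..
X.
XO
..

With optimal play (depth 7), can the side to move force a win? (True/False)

ply 1, O at ../X./XO/.. | (0,0)=-1→O./X./XO/..*; (0,1)=-1→.O/X./XO/..; (1,1)=-1→../XO/XO/..; (3,0)=-1→../X./XO/O.; (3,1)=-1→../X./XO/.O
ply 2, X at O./X./XO/.. | (0,1)=+0→OX/X./XO/..; (1,1)=+0→O./XX/XO/..; (3,0)=+1→O./X./XO/X.*; (3,1)=+0→O./X./XO/.X
ply 3: O./X./XO/X. is terminal -1 (O); from ../X./XO/.. depth 7

O winning at [../X./XO/..]: False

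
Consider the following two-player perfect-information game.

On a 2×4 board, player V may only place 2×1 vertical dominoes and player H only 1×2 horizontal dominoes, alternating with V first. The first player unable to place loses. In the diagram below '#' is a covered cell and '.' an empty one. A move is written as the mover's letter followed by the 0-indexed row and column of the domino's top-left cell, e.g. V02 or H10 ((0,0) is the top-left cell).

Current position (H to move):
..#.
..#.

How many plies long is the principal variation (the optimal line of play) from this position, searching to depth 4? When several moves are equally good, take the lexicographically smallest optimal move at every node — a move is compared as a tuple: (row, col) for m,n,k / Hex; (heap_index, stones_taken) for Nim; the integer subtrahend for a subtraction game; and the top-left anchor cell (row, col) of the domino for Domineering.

PV length from [..#./..#.]: 3 plies

ply 1, H at ..#./..#. | H00=+1→###./..#.*; H10=+1→..#./###.
ply 2, V at ###./..#. | V03=-1→####/..##*
ply 3, H at ####/..## | H10=+1→####/####*
ply 4: ####/#### is terminal -1 (V); from ..#./..#. depth 4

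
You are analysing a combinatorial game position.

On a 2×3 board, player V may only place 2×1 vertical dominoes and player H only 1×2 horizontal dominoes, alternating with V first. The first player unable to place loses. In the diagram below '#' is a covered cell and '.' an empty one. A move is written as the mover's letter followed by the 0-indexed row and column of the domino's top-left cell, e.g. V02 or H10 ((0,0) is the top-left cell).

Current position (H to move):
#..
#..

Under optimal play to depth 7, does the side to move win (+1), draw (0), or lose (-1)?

value(#../#.., H) = +1

p1 H@[#../#..]: H01[###/#..]+1* H11[#../###]+1
p2 V@[###/#..] terminal -1; root [#../#..] d7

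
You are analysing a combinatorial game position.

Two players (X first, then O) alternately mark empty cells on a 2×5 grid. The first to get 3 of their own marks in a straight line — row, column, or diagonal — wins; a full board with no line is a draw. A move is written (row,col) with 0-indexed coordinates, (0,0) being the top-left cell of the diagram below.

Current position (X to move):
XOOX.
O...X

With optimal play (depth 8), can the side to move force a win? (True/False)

p1 X@[XOOX./O...X]: (0,4)[XOOXX/O...X]+0* (1,1)[XOOX./OX..X]+0 (1,2)[XOOX./O.X.X]+0 (1,3)[XOOX./O..XX]+0
p2 O@[XOOXX/O...X]: (1,1)[XOOXX/OO..X]+0* (1,2)[XOOXX/O.O.X]+0 (1,3)[XOOXX/O..OX]+0
p3 X@[XOOXX/OO..X]: (1,2)[XOOXX/OOX.X]+0* (1,3)[XOOXX/OO.XX]-1
p4 O@[XOOXX/OOX.X]: (1,3)[XOOXX/OOXOX]+0*
p5 X@[XOOXX/OOXOX] terminal +0; root [XOOX./O...X] d8

X winning at [XOOX./O...X]: False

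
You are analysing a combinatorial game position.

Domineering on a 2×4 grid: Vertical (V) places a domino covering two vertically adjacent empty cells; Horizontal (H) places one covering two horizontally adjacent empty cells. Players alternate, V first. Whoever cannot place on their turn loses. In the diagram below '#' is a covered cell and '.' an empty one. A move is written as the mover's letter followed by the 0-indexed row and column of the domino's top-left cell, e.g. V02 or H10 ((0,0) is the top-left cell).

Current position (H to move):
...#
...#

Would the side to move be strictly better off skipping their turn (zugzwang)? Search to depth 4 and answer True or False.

zugzwang(...#/...#, H) = False

[...#/...#] H move#1: H00:+1/##.#/...#*, H01:+1/.###/...#, H10:+1/...#/##.#, H11:+1/...#/.###
[##.#/...#] V move#2: V02:-1/####/..##*
[####/..##] H move#3: H10:+1/####/####*
[####/####] end (terminal -1, V#4); searched ...#/...# to 4
pass branch (V moves first from the same position):
  | [...#/...#] V move#1: V00:-1/#..#/#..#, V01:+1/.#.#/.#.#*, V02:-1/..##/..##
  | [.#.#/.#.#] end (terminal -1, H#2); searched ...#/...# to 4
H moving scores +1; H passing scores -1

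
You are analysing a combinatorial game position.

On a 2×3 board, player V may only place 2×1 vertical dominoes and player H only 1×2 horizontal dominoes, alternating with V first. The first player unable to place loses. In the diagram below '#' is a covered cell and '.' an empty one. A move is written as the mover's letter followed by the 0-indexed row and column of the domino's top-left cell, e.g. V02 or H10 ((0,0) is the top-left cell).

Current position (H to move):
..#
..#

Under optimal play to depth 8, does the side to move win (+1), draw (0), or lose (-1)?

[..#/..#] H move#1: H00:+1/###/..#*, H10:+1/..#/###
[###/..#] end (terminal -1, V#2); searched ..#/..# to 8

value(..#/..#, H) = +1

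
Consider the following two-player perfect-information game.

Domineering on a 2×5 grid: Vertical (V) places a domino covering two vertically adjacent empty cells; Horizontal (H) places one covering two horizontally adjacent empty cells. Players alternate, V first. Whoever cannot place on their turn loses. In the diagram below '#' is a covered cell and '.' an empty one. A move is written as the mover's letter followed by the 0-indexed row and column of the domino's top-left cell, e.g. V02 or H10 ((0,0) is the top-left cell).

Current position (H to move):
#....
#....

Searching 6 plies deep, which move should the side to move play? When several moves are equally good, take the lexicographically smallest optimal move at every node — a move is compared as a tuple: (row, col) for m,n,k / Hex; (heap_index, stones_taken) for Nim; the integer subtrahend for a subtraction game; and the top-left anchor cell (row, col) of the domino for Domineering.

[#..../#....] H move#1: H01:-1/###../#...., H02:+1/#.##./#....*, H03:-1/#..##/#...., H11:-1/#..../###.., H12:+1/#..../#.##., H13:-1/#..../#..##
[#.##./#....] V move#2: V01:-1/####./##...*, V04:-1/#.###/#...#
[####./##...] H move#3: H12:-1/####./####., H13:+1/####./##.##*
[####./##.##] end (terminal -1, V#4); searched #..../#.... to 6

H's best at [#..../#....]: H02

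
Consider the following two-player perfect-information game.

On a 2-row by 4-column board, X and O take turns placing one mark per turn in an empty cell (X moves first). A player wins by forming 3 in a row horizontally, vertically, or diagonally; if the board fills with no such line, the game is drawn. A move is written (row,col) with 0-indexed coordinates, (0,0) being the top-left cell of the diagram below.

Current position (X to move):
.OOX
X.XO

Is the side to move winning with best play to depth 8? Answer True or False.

X winning at [.OOX/X.XO]: True

ply 1, X at .OOX/X.XO | (0,0)=+0→XOOX/X.XO; (1,1)=+1→.OOX/XXXO*
ply 2: .OOX/XXXO is terminal -1 (O); from .OOX/X.XO depth 8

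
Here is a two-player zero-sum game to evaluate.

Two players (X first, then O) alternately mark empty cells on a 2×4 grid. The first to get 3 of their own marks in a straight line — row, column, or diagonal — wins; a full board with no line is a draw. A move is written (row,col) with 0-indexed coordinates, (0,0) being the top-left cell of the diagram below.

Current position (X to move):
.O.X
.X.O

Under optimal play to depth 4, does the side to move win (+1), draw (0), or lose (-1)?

ply 1, X at .O.X/.X.O | (0,0)=+0→XO.X/.X.O*; (0,2)=+0→.OXX/.X.O; (1,0)=+0→.O.X/XX.O; (1,2)=+0→.O.X/.XXO
ply 2, O at XO.X/.X.O | (0,2)=+0→XOOX/.X.O*; (1,0)=+0→XO.X/OX.O; (1,2)=+0→XO.X/.XOO
ply 3, X at XOOX/.X.O | (1,0)=+0→XOOX/XX.O*; (1,2)=+0→XOOX/.XXO
ply 4, O at XOOX/XX.O | (1,2)=+0→XOOX/XXOO*
ply 5: XOOX/XXOO is terminal +0 (X); from .O.X/.X.O depth 4

value(.O.X/.X.O, X) = 0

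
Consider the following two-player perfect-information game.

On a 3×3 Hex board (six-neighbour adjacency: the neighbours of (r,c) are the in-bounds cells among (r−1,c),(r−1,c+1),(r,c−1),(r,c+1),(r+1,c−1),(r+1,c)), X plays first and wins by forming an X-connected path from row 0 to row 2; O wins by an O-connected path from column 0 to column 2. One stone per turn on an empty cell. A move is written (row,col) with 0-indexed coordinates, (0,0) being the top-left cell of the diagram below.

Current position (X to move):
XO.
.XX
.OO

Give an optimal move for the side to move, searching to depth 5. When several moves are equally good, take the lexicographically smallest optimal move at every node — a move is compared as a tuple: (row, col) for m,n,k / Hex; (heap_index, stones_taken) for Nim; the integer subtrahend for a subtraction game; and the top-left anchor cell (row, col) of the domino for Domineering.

X's best at [XO./.XX/.OO]: (2,0)

p1 X@[XO./.XX/.OO]: (0,2)[XOX/.XX/.OO]-1 (1,0)[XO./XXX/.OO]-1 (2,0)[XO./.XX/XOO]+1*
p2 O@[XO./.XX/XOO]: (0,2)[XOO/.XX/XOO]-1* (1,0)[XO./OXX/XOO]-1
p3 X@[XOO/.XX/XOO]: (1,0)[XOO/XXX/XOO]+1*
p4 O@[XOO/XXX/XOO] terminal -1; root [XO./.XX/.OO] d5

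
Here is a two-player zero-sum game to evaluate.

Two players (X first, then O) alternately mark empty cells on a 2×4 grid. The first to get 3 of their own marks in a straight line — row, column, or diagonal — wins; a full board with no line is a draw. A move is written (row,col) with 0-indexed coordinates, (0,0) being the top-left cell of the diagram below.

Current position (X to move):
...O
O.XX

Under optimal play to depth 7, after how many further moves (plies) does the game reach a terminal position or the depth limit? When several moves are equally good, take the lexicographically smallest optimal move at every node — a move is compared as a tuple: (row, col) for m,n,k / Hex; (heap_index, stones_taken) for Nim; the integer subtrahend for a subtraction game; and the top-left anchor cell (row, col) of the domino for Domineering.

PV length from [...O/O.XX]: 1 ply

p1 X@[...O/O.XX]: (0,0)[X..O/O.XX]+0 (0,1)[.X.O/O.XX]+0 (0,2)[..XO/O.XX]+0 (1,1)[...O/OXXX]+1*
p2 O@[...O/OXXX] terminal -1; root [...O/O.XX] d7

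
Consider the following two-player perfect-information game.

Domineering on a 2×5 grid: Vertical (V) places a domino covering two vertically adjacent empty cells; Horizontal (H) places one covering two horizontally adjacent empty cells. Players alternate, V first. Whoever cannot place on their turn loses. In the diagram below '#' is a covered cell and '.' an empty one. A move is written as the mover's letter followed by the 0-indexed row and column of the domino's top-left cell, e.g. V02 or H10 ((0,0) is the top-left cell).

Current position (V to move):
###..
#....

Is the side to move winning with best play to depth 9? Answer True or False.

[###../#....] V move#1: V03:+1/####./#..#.*, V04:-1/###.#/#...#
[####./#..#.] H move#2: H11:-1/####./####.*
[####./####.] V move#3: V04:+1/#####/#####*
[#####/#####] end (terminal -1, H#4); searched ###../#.... to 9

V winning at [###../#....]: True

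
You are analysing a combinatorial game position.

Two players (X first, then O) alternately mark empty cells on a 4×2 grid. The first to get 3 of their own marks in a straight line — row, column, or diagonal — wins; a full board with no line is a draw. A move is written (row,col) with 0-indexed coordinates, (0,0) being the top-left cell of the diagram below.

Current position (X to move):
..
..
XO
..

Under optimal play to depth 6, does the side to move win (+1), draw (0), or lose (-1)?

value(../../XO/.., X) = +1

p1 X@[../../XO/..]: (0,0)[X./../XO/..]+0 (0,1)[.X/../XO/..]+0 (1,0)[../X./XO/..]+1* (1,1)[../.X/XO/..]+0 (3,0)[../../XO/X.]+0 (3,1)[../../XO/.X]+0
p2 O@[../X./XO/..]: (0,0)[O./X./XO/..]-1* (0,1)[.O/X./XO/..]-1 (1,1)[../XO/XO/..]-1 (3,0)[../X./XO/O.]-1 (3,1)[../X./XO/.O]-1
p3 X@[O./X./XO/..]: (0,1)[OX/X./XO/..]+0 (1,1)[O./XX/XO/..]+0 (3,0)[O./X./XO/X.]+1* (3,1)[O./X./XO/.X]+0
p4 O@[O./X./XO/X.] terminal -1; root [../../XO/..] d6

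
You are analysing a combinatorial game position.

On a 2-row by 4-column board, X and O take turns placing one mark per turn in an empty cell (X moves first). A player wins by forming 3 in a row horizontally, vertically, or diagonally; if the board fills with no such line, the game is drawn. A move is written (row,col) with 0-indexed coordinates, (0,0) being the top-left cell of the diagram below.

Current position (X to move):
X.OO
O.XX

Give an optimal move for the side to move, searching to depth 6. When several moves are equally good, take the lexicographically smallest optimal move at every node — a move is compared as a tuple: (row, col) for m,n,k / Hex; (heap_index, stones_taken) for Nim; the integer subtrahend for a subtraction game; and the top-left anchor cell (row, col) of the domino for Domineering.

X's best at [X.OO/O.XX]: (1,1)

[X.OO/O.XX] X move#1: (0,1):+0/XXOO/O.XX, (1,1):+1/X.OO/OXXX*
[X.OO/OXXX] end (terminal -1, O#2); searched X.OO/O.XX to 6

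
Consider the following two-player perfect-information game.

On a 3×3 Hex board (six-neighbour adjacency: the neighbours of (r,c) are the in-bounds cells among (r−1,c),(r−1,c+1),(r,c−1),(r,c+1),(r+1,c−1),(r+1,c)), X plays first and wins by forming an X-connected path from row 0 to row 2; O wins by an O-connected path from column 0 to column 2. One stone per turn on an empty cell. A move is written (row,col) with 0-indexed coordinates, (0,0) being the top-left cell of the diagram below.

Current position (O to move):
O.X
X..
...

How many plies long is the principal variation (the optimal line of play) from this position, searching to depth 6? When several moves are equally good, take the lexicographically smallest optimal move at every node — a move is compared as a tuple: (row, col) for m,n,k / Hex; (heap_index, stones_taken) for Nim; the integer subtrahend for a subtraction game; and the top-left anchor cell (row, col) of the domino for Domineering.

ply 1, O at O.X/X../... | (0,1)=-1→OOX/X../...*; (1,1)=-1→O.X/XO./...; (1,2)=-1→O.X/X.O/...; (2,0)=-1→O.X/X../O..; (2,1)=-1→O.X/X../.O.; (2,2)=-1→O.X/X../..O
ply 2, X at OOX/X../... | (1,1)=+1→OOX/XX./...*; (1,2)=+1→OOX/X.X/...; (2,0)=+1→OOX/X../X..; (2,1)=+1→OOX/X../.X.; (2,2)=+1→OOX/X../..X
ply 3, O at OOX/XX./... | (1,2)=-1→OOX/XXO/...*; (2,0)=-1→OOX/XX./O..; (2,1)=-1→OOX/XX./.O.; (2,2)=-1→OOX/XX./..O
ply 4, X at OOX/XXO/... | (2,0)=+1→OOX/XXO/X..*; (2,1)=+1→OOX/XXO/.X.; (2,2)=+1→OOX/XXO/..X
ply 5: OOX/XXO/X.. is terminal -1 (O); from O.X/X../... depth 6

PV length from [O.X/X../...]: 4 plies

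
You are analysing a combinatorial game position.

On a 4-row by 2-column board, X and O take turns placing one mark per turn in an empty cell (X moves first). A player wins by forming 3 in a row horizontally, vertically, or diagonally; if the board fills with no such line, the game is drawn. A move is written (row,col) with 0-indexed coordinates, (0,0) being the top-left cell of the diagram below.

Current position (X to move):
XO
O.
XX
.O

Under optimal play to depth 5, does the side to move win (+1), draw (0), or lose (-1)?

p1 X@[XO/O./XX/.O]: (1,1)[XO/OX/XX/.O]+0* (3,0)[XO/O./XX/XO]+0
p2 O@[XO/OX/XX/.O]: (3,0)[XO/OX/XX/OO]+0*
p3 X@[XO/OX/XX/OO] terminal +0; root [XO/O./XX/.O] d5

value(XO/O./XX/.O, X) = 0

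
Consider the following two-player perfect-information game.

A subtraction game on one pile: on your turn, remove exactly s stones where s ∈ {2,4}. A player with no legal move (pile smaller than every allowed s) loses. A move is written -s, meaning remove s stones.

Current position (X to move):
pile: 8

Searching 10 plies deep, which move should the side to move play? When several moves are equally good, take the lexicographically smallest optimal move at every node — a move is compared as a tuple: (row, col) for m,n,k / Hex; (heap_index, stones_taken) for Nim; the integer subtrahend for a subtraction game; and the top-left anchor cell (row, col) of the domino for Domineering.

X's best at [8]: -2

[8] X move#1: -2:+1/6*, -4:-1/4
[6] O move#2: -2:-1/4*, -4:-1/2
[4] X move#3: -2:-1/2, -4:+1/0*
[0] end (terminal -1, O#4); searched 8 to 10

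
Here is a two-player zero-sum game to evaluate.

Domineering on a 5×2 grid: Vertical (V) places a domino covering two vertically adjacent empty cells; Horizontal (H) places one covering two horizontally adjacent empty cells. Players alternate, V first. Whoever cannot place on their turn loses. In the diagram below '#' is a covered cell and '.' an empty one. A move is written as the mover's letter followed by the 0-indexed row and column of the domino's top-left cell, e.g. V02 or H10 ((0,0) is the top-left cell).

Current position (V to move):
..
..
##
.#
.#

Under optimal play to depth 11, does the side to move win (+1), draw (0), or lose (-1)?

value(../../##/.#/.#, V) = +1

[../../##/.#/.#] V move#1: V00:+1/#./#./##/.#/.#*, V01:+1/.#/.#/##/.#/.#, V30:-1/../../##/##/##
[#./#./##/.#/.#] end (terminal -1, H#2); searched ../../##/.#/.# to 11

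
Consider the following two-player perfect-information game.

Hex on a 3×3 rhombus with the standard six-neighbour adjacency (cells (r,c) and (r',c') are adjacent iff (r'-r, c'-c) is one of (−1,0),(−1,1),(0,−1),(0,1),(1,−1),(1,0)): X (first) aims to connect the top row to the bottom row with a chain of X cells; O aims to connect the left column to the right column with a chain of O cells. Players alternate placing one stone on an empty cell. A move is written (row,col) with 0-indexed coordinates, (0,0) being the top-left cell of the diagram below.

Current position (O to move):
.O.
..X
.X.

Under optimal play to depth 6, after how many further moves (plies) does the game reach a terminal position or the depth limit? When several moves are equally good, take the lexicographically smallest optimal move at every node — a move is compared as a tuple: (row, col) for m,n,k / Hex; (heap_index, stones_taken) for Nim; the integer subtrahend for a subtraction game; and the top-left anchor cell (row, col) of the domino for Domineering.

p1 O@[.O./..X/.X.]: (0,0)[OO./..X/.X.]-1 (0,2)[.OO/..X/.X.]+1* (1,0)[.O./O.X/.X.]-1 (1,1)[.O./.OX/.X.]-1 (2,0)[.O./..X/OX.]-1 (2,2)[.O./..X/.XO]-1
p2 X@[.OO/..X/.X.]: (0,0)[XOO/..X/.X.]-1* (1,0)[.OO/X.X/.X.]-1 (1,1)[.OO/.XX/.X.]-1 (2,0)[.OO/..X/XX.]-1 (2,2)[.OO/..X/.XX]-1
p3 O@[XOO/..X/.X.]: (1,0)[XOO/O.X/.X.]+1* (1,1)[XOO/.OX/.X.]+1 (2,0)[XOO/..X/OX.]+1 (2,2)[XOO/..X/.XO]-1
p4 X@[XOO/O.X/.X.] terminal -1; root [.O./..X/.X.] d6

PV length from [.O./..X/.X.]: 3 plies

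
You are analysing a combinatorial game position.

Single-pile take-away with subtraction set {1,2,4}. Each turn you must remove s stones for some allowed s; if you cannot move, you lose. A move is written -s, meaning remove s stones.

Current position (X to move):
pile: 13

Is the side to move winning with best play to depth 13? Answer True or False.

[13] X move#1: -1:+1/12*, -2:-1/11, -4:+1/9
[12] O move#2: -1:-1/11*, -2:-1/10, -4:-1/8
[11] X move#3: -1:-1/10, -2:+1/9*, -4:-1/7
[9] O move#4: -1:-1/8*, -2:-1/7, -4:-1/5
[8] X move#5: -1:-1/7, -2:+1/6*, -4:-1/4
[6] O move#6: -1:-1/5*, -2:-1/4, -4:-1/2
[5] X move#7: -1:-1/4, -2:+1/3*, -4:-1/1
[3] O move#8: -1:-1/2*, -2:-1/1
[2] X move#9: -1:-1/1, -2:+1/0*
[0] end (terminal -1, O#10); searched 13 to 13

X winning at [13]: True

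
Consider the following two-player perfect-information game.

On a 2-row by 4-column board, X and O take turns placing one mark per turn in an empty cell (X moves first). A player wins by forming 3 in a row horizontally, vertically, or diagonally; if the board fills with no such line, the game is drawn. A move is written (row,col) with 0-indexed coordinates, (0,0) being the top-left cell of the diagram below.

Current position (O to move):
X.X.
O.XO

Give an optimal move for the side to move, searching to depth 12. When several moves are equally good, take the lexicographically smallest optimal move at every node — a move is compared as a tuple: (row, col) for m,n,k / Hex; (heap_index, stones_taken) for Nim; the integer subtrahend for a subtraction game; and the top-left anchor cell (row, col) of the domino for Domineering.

[X.X./O.XO] O move#1: (0,1):+0/XOX./O.XO*, (0,3):-1/X.XO/O.XO, (1,1):-1/X.X./OOXO
[XOX./O.XO] X move#2: (0,3):+0/XOXX/O.XO*, (1,1):+0/XOX./OXXO
[XOXX/O.XO] O move#3: (1,1):+0/XOXX/OOXO*
[XOXX/OOXO] end (terminal +0, X#4); searched X.X./O.XO to 12

O's best at [X.X./O.XO]: (0,1)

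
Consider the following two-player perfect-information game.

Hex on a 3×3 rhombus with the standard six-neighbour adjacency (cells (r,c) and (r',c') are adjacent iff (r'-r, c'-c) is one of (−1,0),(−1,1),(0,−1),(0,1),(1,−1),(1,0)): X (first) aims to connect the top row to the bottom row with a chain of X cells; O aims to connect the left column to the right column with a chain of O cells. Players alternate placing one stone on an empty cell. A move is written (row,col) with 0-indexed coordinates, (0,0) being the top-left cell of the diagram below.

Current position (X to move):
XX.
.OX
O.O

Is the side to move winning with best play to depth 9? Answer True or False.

ply 1, X at XX./.OX/O.O | (0,2)=-1→XXX/.OX/O.O*; (1,0)=-1→XX./XOX/O.O; (2,1)=-1→XX./.OX/OXO
ply 2, O at XXX/.OX/O.O | (1,0)=-1→XXX/OOX/O.O; (2,1)=+1→XXX/.OX/OOO*
ply 3: XXX/.OX/OOO is terminal -1 (X); from XX./.OX/O.O depth 9

X winning at [XX./.OX/O.O]: False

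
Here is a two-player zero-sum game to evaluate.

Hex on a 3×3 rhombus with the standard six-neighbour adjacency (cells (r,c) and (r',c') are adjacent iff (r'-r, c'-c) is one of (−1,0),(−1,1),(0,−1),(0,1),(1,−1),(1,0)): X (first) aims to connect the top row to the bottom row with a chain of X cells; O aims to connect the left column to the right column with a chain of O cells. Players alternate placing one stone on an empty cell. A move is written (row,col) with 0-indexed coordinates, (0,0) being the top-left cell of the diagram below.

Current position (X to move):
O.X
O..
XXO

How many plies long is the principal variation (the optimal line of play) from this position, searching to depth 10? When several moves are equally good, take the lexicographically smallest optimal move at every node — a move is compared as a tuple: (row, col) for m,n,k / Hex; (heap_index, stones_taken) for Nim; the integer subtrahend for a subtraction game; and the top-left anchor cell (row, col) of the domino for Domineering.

p1 X@[O.X/O../XXO]: (0,1)[OXX/O../XXO]+1* (1,1)[O.X/OX./XXO]+1 (1,2)[O.X/O.X/XXO]+1
p2 O@[OXX/O../XXO]: (1,1)[OXX/OO./XXO]-1* (1,2)[OXX/O.O/XXO]-1
p3 X@[OXX/OO./XXO]: (1,2)[OXX/OOX/XXO]+1*
p4 O@[OXX/OOX/XXO] terminal -1; root [O.X/O../XXO] d10

PV length from [O.X/O../XXO]: 3 plies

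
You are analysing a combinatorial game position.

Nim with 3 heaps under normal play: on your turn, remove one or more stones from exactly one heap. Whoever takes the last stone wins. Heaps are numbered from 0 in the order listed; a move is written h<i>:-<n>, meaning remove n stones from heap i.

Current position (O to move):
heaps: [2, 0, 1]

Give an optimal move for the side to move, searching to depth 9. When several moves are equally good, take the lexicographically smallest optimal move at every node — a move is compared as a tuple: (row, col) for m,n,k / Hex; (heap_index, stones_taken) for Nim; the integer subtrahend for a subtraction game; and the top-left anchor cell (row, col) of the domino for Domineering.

O's best at [(2,0,1)]: h0:-1

[(2,0,1)] O move#1: h0:-1:+1/(1,0,1)*, h0:-2:-1/(0,0,1), h2:-1:-1/(2,0,0)
[(1,0,1)] X move#2: h0:-1:-1/(0,0,1)*, h2:-1:-1/(1,0,0)
[(0,0,1)] O move#3: h2:-1:+1/(0,0,0)*
[(0,0,0)] end (terminal -1, X#4); searched (2,0,1) to 9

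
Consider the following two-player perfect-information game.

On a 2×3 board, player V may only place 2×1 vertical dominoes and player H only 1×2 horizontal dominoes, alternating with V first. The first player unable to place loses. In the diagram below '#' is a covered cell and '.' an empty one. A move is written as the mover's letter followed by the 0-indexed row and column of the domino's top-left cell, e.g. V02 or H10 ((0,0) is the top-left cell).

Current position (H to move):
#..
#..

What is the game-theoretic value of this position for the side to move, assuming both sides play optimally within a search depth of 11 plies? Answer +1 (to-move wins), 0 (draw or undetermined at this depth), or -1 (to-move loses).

ply 1, H at #../#.. | H01=+1→###/#..*; H11=+1→#../###
ply 2: ###/#.. is terminal -1 (V); from #../#.. depth 11

value(#../#.., H) = +1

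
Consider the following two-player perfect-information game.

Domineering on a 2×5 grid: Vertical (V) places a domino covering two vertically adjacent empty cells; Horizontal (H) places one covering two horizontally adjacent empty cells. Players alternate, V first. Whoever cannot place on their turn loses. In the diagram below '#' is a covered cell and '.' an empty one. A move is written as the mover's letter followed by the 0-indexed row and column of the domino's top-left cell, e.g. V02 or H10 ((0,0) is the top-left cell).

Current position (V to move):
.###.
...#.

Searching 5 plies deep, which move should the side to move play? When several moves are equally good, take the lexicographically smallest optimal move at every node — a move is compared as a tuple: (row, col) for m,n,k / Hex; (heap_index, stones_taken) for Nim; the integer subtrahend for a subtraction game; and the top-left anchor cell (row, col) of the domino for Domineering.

ply 1, V at .###./...#. | V00=+1→####./#..#.*; V04=-1→.####/...##
ply 2, H at ####./#..#. | H11=-1→####./####.*
ply 3, V at ####./####. | V04=+1→#####/#####*
ply 4: #####/##### is terminal -1 (H); from .###./...#. depth 5

V's best at [.###./...#.]: V00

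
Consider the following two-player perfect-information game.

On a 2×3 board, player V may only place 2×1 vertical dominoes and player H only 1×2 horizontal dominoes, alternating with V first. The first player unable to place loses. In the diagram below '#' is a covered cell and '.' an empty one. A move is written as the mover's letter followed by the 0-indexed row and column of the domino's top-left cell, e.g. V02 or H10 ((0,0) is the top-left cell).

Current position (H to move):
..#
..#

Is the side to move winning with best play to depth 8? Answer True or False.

H winning at [..#/..#]: True

[..#/..#] H move#1: H00:+1/###/..#*, H10:+1/..#/###
[###/..#] end (terminal -1, V#2); searched ..#/..# to 8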